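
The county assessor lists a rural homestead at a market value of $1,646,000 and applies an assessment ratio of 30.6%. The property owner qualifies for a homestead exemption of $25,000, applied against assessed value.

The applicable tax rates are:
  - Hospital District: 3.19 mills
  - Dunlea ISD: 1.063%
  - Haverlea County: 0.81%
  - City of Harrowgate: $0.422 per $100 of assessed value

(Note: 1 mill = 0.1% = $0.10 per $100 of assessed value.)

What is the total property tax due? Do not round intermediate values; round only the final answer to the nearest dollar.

Assessed value = $1,646,000 × 0.306 = $503,676
Taxable value = $503,676 − $25,000 = $478,676
Hospital District: $478,676 × 0.00319 = $1,526.97644
Dunlea ISD: $478,676 × 0.01063 = $5,088.32588
Haverlea County: $478,676 × 0.0081 = $3,877.2756
City of Harrowgate: $478,676 × 0.00422 = $2,020.01272
Total = $12,512.59064

$12,513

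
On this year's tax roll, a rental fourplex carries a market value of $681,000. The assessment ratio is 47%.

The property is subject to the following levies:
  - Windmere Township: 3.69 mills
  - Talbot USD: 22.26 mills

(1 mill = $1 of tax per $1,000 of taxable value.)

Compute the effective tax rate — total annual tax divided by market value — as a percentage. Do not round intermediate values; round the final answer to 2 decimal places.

1.22%

Assessed value = $681,000 × 0.47 = $320,070
Windmere Township: $320,070 × 0.00369 = $1,181.0583
Talbot USD: $320,070 × 0.02226 = $7,124.7582
Total tax = $8,305.8165
Effective rate = $8,305.8165 ÷ $681,000 = 1.22% of market value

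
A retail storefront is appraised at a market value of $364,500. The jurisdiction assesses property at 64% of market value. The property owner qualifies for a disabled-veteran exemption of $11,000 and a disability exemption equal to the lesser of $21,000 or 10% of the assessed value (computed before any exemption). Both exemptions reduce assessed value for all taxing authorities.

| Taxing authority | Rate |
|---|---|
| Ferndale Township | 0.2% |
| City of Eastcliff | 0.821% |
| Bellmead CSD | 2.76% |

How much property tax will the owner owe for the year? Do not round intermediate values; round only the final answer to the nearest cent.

$7,610.40

Assessed value = $364,500 × 0.64 = $233,280
Disability exemption = min($21,000, 10% × $233,280) = min($21,000, $23,328) = $21,000 (dollar cap binds)
Taxable value = $233,280 − $11,000 − $21,000 = $201,280
Ferndale Township: $201,280 × 0.002 = $402.56
City of Eastcliff: $201,280 × 0.00821 = $1,652.5088
Bellmead CSD: $201,280 × 0.0276 = $5,555.328
Total = $7,610.3968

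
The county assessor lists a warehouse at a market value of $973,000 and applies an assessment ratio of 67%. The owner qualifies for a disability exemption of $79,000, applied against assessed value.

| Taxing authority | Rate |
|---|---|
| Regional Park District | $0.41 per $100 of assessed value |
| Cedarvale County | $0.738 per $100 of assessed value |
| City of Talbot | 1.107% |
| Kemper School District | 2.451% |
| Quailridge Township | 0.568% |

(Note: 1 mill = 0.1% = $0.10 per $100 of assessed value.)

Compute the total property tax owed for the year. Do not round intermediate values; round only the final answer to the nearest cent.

$30,215.27

Assessed value = $973,000 × 0.67 = $651,910
Taxable value = $651,910 − $79,000 = $572,910
Regional Park District: $572,910 × 0.0041 = $2,348.931
Cedarvale County: $572,910 × 0.00738 = $4,228.0758
City of Talbot: $572,910 × 0.01107 = $6,342.1137
Kemper School District: $572,910 × 0.02451 = $14,042.0241
Quailridge Township: $572,910 × 0.00568 = $3,254.1288
Total = $30,215.2734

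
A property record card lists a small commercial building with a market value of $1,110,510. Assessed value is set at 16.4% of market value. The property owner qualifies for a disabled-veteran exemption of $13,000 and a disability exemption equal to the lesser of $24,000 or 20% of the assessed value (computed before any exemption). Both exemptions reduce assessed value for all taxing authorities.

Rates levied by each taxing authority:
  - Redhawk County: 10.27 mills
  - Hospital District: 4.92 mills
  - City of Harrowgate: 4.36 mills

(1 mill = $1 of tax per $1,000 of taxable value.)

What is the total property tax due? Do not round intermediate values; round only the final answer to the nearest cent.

Assessed value = $1,110,510 × 0.164 = $182,123.64
Disability exemption = min($24,000, 20% × $182,123.64) = min($24,000, $36,424.728) = $24,000 (dollar cap binds)
Taxable value = $182,123.64 − $13,000 − $24,000 = $145,123.64
Redhawk County: $145,123.64 × 0.01027 = $1,490.4197828
Hospital District: $145,123.64 × 0.00492 = $714.0083088
City of Harrowgate: $145,123.64 × 0.00436 = $632.7390704
Total = $2,837.167162

$2,837.17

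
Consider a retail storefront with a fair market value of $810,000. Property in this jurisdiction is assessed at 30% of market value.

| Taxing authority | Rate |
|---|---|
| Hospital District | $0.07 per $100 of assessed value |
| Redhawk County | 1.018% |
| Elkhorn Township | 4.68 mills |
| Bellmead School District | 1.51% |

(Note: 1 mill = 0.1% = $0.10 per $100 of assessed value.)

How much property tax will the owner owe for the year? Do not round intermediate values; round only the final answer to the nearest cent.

Assessed value = $810,000 × 0.3 = $243,000
Hospital District: $243,000 × 0.0007 = $170.1
Redhawk County: $243,000 × 0.01018 = $2,473.74
Elkhorn Township: $243,000 × 0.00468 = $1,137.24
Bellmead School District: $243,000 × 0.0151 = $3,669.3
Total = $7,450.38

$7,450.38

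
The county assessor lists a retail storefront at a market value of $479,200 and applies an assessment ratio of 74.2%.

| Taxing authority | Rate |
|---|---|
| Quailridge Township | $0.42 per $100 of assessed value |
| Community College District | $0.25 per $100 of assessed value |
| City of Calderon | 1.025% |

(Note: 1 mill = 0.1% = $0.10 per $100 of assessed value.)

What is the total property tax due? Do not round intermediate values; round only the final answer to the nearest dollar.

Assessed value = $479,200 × 0.742 = $355,566.4
Quailridge Township: $355,566.4 × 0.0042 = $1,493.37888
Community College District: $355,566.4 × 0.0025 = $888.916
City of Calderon: $355,566.4 × 0.01025 = $3,644.5556
Total = $6,026.85048

$6,027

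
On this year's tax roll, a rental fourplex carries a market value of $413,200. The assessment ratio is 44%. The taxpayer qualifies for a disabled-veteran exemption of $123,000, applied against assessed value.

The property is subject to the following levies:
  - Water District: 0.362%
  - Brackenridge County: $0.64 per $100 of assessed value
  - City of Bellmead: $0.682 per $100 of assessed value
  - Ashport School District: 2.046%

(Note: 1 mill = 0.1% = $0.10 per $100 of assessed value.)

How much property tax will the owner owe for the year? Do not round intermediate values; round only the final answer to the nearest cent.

Assessed value = $413,200 × 0.44 = $181,808
Taxable value = $181,808 − $123,000 = $58,808
Water District: $58,808 × 0.00362 = $212.88496
Brackenridge County: $58,808 × 0.0064 = $376.3712
City of Bellmead: $58,808 × 0.00682 = $401.07056
Ashport School District: $58,808 × 0.02046 = $1,203.21168
Total = $2,193.5384

$2,193.54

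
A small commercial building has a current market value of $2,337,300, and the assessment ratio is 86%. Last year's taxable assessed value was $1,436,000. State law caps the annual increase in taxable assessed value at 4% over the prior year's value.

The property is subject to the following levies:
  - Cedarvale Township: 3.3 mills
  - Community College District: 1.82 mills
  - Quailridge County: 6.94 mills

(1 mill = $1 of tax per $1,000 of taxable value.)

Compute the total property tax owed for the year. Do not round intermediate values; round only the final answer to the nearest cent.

Uncapped assessed value = $2,337,300 × 0.86 = $2,010,078
Cap limit = $1,436,000 × 1.04 = $1,493,440
Taxable assessed value = min($2,010,078, $1,493,440) = $1,493,440 (cap binds)
Cedarvale Township: $1,493,440 × 0.0033 = $4,928.352
Community College District: $1,493,440 × 0.00182 = $2,718.0608
Quailridge County: $1,493,440 × 0.00694 = $10,364.4736
Total = $18,010.8864

$18,010.89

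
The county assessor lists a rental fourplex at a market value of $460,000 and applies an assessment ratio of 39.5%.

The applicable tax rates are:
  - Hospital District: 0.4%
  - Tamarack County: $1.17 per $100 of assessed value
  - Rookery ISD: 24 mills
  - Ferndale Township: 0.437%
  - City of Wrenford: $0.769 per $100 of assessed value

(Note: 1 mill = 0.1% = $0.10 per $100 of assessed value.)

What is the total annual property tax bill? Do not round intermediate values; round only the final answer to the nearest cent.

$9,404.79

Assessed value = $460,000 × 0.395 = $181,700
Hospital District: $181,700 × 0.004 = $726.8
Tamarack County: $181,700 × 0.0117 = $2,125.89
Rookery ISD: $181,700 × 0.024 = $4,360.8
Ferndale Township: $181,700 × 0.00437 = $794.029
City of Wrenford: $181,700 × 0.00769 = $1,397.273
Total = $9,404.792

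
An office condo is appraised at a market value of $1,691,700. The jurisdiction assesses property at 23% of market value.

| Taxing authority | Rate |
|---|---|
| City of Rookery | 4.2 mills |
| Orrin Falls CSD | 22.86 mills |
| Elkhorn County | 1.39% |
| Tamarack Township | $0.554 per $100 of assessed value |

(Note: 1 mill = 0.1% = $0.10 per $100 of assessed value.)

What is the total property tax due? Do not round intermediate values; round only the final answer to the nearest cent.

Assessed value = $1,691,700 × 0.23 = $389,091
City of Rookery: $389,091 × 0.0042 = $1,634.1822
Orrin Falls CSD: $389,091 × 0.02286 = $8,894.62026
Elkhorn County: $389,091 × 0.0139 = $5,408.3649
Tamarack Township: $389,091 × 0.00554 = $2,155.56414
Total = $18,092.7315

$18,092.73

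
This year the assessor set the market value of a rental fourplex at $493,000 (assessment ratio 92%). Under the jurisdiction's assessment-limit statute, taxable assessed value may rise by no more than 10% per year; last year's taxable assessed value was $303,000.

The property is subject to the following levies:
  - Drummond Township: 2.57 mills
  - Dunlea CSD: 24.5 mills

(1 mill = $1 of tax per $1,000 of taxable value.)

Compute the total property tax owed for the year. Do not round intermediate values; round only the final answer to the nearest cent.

Uncapped assessed value = $493,000 × 0.92 = $453,560
Cap limit = $303,000 × 1.1 = $333,300
Taxable assessed value = min($453,560, $333,300) = $333,300 (cap binds)
Drummond Township: $333,300 × 0.00257 = $856.581
Dunlea CSD: $333,300 × 0.0245 = $8,165.85
Total = $9,022.431

$9,022.43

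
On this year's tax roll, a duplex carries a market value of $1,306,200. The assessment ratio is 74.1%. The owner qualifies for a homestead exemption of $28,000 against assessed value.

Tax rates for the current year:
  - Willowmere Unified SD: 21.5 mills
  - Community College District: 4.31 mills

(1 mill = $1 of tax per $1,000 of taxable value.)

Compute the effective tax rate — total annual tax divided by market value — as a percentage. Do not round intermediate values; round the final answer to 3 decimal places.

1.857%

Assessed value = $1,306,200 × 0.741 = $967,894.2
Taxable value = $967,894.2 − $28,000 = $939,894.2
Willowmere Unified SD: $939,894.2 × 0.0215 = $20,207.7253
Community College District: $939,894.2 × 0.00431 = $4,050.944002
Total tax = $24,258.669302
Effective rate = $24,258.669302 ÷ $1,306,200 = 1.857% of market value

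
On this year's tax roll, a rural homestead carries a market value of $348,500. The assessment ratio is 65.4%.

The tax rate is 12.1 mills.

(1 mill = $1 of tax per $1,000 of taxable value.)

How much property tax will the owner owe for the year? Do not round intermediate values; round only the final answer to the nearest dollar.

$2,758

Assessed value = $348,500 × 0.654 = $227,919
Tax = $227,919 × 0.0121 = $2,757.8199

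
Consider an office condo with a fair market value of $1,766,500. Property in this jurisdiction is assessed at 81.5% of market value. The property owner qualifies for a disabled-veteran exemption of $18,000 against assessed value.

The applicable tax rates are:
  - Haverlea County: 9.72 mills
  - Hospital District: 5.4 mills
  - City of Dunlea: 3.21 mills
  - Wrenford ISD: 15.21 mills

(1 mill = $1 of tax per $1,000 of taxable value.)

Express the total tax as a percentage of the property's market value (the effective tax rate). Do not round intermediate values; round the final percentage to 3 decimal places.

Assessed value = $1,766,500 × 0.815 = $1,439,697.5
Taxable value = $1,439,697.5 − $18,000 = $1,421,697.5
Haverlea County: $1,421,697.5 × 0.00972 = $13,818.8997
Hospital District: $1,421,697.5 × 0.0054 = $7,677.1665
City of Dunlea: $1,421,697.5 × 0.00321 = $4,563.648975
Wrenford ISD: $1,421,697.5 × 0.01521 = $21,624.018975
Total tax = $47,683.73415
Effective rate = $47,683.73415 ÷ $1,766,500 = 2.699% of market value

2.699%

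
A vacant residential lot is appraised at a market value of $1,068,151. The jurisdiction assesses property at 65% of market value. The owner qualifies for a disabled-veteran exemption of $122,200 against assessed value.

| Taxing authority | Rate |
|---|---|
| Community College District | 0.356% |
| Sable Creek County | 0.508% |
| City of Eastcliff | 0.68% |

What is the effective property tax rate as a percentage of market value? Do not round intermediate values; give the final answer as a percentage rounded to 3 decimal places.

Assessed value = $1,068,151 × 0.65 = $694,298.15
Taxable value = $694,298.15 − $122,200 = $572,098.15
Community College District: $572,098.15 × 0.00356 = $2,036.669414
Sable Creek County: $572,098.15 × 0.00508 = $2,906.258602
City of Eastcliff: $572,098.15 × 0.0068 = $3,890.26742
Total tax = $8,833.195436
Effective rate = $8,833.195436 ÷ $1,068,151 = 0.827% of market value

0.827%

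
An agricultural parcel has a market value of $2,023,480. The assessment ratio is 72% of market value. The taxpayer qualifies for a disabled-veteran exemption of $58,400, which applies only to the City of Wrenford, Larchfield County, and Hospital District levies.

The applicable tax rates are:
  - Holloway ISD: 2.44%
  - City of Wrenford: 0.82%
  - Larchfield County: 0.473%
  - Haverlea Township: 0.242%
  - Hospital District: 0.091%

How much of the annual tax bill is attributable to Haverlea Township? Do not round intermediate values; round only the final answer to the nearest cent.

Assessed value = $2,023,480 × 0.72 = $1,456,905.6
Haverlea Township taxable value = $1,456,905.6 (exemption does not apply)
Haverlea Township levy = $1,456,905.6 × 0.00242 = $3,525.711552

$3,525.71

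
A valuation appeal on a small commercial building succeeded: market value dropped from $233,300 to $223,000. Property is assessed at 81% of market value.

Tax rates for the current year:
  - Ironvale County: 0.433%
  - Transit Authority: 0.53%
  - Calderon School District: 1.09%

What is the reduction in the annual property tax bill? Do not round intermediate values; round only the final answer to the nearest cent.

Old assessed value = $233,300 × 0.81 = $188,973
New assessed value = $223,000 × 0.81 = $180,630
Combined rate = 0.00433 + 0.0053 + 0.0109 = 0.02053
Old tax = $188,973 × 0.02053 = $3,879.61569
New tax = $180,630 × 0.02053 = $3,708.3339
Reduction = $3,879.61569 − $3,708.3339 = $171.28179

$171.28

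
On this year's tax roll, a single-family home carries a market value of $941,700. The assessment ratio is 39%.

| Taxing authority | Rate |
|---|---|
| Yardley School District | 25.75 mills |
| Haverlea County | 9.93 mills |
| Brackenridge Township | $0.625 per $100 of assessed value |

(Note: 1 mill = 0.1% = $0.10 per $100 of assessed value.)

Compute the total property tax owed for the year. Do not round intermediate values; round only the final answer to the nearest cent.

Assessed value = $941,700 × 0.39 = $367,263
Yardley School District: $367,263 × 0.02575 = $9,457.02225
Haverlea County: $367,263 × 0.00993 = $3,646.92159
Brackenridge Township: $367,263 × 0.00625 = $2,295.39375
Total = $15,399.33759

$15,399.34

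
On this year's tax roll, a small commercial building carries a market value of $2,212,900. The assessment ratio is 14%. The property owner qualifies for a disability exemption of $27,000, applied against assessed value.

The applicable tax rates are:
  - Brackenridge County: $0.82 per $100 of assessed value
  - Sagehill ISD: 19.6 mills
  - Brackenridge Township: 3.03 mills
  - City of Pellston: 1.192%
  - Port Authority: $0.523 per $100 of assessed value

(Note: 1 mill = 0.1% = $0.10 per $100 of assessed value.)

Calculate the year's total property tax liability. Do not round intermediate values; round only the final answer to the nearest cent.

$13,569.03

Assessed value = $2,212,900 × 0.14 = $309,806
Taxable value = $309,806 − $27,000 = $282,806
Brackenridge County: $282,806 × 0.0082 = $2,319.0092
Sagehill ISD: $282,806 × 0.0196 = $5,542.9976
Brackenridge Township: $282,806 × 0.00303 = $856.90218
City of Pellston: $282,806 × 0.01192 = $3,371.04752
Port Authority: $282,806 × 0.00523 = $1,479.07538
Total = $13,569.03188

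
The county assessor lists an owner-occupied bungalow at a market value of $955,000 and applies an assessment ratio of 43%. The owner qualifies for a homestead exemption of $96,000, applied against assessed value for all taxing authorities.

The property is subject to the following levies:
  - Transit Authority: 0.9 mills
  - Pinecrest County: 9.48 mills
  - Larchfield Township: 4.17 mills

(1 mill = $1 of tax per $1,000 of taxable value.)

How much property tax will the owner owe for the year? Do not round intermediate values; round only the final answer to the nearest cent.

$4,578.16

Assessed value = $955,000 × 0.43 = $410,650
Taxable value = $410,650 − $96,000 = $314,650
Transit Authority: $314,650 × 0.0009 = $283.185
Pinecrest County: $314,650 × 0.00948 = $2,982.882
Larchfield Township: $314,650 × 0.00417 = $1,312.0905
Total = $283.185 + $2,982.882 + $1,312.0905 = $4,578.1575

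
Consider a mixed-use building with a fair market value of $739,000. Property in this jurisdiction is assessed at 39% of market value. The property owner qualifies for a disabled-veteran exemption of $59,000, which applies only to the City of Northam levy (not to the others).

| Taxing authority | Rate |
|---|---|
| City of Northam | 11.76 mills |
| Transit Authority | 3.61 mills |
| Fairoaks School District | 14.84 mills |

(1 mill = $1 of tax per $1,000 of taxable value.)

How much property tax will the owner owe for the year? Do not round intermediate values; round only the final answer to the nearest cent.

$8,012.98

Assessed value = $739,000 × 0.39 = $288,210
City of Northam: ($288,210 − $59,000) × 0.01176 = $229,210 × 0.01176 = $2,695.5096
Transit Authority: $288,210 × 0.00361 = $1,040.4381
Fairoaks School District: $288,210 × 0.01484 = $4,277.0364
Total = $8,012.9841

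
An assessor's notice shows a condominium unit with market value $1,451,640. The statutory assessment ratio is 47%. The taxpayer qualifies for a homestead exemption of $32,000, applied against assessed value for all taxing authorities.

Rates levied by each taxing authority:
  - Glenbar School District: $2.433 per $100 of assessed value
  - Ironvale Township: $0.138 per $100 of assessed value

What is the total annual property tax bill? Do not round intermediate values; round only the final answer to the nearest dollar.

Assessed value = $1,451,640 × 0.47 = $682,270.8
Taxable value = $682,270.8 − $32,000 = $650,270.8
Glenbar School District: $650,270.8 × 0.02433 = $15,821.088564
Ironvale Township: $650,270.8 × 0.00138 = $897.373704
Total = $15,821.088564 + $897.373704 = $16,718.462268

$16,718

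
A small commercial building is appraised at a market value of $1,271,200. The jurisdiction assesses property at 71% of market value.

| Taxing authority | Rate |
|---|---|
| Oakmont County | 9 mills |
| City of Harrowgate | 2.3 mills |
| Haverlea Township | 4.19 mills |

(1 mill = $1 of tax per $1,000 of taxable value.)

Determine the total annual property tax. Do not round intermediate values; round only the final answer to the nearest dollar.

$13,981

Assessed value = $1,271,200 × 0.71 = $902,552
Oakmont County: $902,552 × 0.009 = $8,122.968
City of Harrowgate: $902,552 × 0.0023 = $2,075.8696
Haverlea Township: $902,552 × 0.00419 = $3,781.69288
Total = $8,122.968 + $2,075.8696 + $3,781.69288 = $13,980.53048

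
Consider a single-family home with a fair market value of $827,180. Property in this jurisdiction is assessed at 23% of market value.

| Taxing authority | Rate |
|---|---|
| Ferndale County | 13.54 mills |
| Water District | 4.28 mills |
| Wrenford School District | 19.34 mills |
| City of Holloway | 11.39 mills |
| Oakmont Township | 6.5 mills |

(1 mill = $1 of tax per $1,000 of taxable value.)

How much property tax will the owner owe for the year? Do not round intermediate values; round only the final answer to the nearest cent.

Assessed value = $827,180 × 0.23 = $190,251.4
Ferndale County: $190,251.4 × 0.01354 = $2,576.003956
Water District: $190,251.4 × 0.00428 = $814.275992
Wrenford School District: $190,251.4 × 0.01934 = $3,679.462076
City of Holloway: $190,251.4 × 0.01139 = $2,166.963446
Oakmont Township: $190,251.4 × 0.0065 = $1,236.6341
Total = $2,576.003956 + $814.275992 + $3,679.462076 + $2,166.963446 + $1,236.6341 = $10,473.33957

$10,473.34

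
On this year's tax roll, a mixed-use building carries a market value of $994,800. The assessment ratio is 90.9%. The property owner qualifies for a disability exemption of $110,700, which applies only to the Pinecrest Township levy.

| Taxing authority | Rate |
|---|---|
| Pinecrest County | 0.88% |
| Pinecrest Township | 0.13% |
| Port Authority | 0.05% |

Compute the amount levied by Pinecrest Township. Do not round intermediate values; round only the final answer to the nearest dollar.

$1,032

Assessed value = $994,800 × 0.909 = $904,273.2
Pinecrest Township taxable value = $904,273.2 − $110,700 = $793,573.2
Pinecrest Township levy = $793,573.2 × 0.0013 = $1,031.64516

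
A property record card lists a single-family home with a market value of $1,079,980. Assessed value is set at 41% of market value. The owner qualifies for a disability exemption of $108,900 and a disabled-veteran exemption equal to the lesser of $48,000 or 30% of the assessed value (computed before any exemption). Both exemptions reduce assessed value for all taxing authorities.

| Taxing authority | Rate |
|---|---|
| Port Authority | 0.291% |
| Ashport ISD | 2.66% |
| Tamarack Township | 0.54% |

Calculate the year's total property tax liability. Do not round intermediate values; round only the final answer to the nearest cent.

$9,980.48

Assessed value = $1,079,980 × 0.41 = $442,791.8
Disabled-veteran exemption = min($48,000, 30% × $442,791.8) = min($48,000, $132,837.54) = $48,000 (dollar cap binds)
Taxable value = $442,791.8 − $108,900 − $48,000 = $285,891.8
Port Authority: $285,891.8 × 0.00291 = $831.945138
Ashport ISD: $285,891.8 × 0.0266 = $7,604.72188
Tamarack Township: $285,891.8 × 0.0054 = $1,543.81572
Total = $9,980.482738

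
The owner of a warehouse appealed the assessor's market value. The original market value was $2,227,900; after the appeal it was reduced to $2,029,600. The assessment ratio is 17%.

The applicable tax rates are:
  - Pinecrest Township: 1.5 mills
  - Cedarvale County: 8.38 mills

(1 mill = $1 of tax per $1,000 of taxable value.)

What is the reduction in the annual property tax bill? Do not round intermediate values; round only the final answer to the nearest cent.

Old assessed value = $2,227,900 × 0.17 = $378,743
New assessed value = $2,029,600 × 0.17 = $345,032
Combined rate = 0.0015 + 0.00838 = 0.00988
Old tax = $378,743 × 0.00988 = $3,741.98084
New tax = $345,032 × 0.00988 = $3,408.91616
Reduction = $3,741.98084 − $3,408.91616 = $333.06468

$333.06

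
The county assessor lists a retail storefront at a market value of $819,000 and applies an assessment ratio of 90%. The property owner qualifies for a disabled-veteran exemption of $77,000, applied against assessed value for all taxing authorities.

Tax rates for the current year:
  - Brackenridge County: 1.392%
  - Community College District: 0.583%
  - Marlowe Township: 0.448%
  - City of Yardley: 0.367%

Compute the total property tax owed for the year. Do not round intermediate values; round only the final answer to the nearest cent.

$18,416.79

Assessed value = $819,000 × 0.9 = $737,100
Taxable value = $737,100 − $77,000 = $660,100
Brackenridge County: $660,100 × 0.01392 = $9,188.592
Community College District: $660,100 × 0.00583 = $3,848.383
Marlowe Township: $660,100 × 0.00448 = $2,957.248
City of Yardley: $660,100 × 0.00367 = $2,422.567
Total = $9,188.592 + $3,848.383 + $2,957.248 + $2,422.567 = $18,416.79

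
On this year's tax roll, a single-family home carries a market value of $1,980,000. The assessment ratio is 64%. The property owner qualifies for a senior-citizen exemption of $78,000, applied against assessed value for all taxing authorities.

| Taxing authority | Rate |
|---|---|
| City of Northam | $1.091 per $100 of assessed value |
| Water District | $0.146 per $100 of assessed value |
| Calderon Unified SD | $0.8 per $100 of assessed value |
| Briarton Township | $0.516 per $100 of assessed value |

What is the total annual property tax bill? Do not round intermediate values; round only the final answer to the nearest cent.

$30,360.28

Assessed value = $1,980,000 × 0.64 = $1,267,200
Taxable value = $1,267,200 − $78,000 = $1,189,200
City of Northam: $1,189,200 × 0.01091 = $12,974.172
Water District: $1,189,200 × 0.00146 = $1,736.232
Calderon Unified SD: $1,189,200 × 0.008 = $9,513.6
Briarton Township: $1,189,200 × 0.00516 = $6,136.272
Total = $12,974.172 + $1,736.232 + $9,513.6 + $6,136.272 = $30,360.276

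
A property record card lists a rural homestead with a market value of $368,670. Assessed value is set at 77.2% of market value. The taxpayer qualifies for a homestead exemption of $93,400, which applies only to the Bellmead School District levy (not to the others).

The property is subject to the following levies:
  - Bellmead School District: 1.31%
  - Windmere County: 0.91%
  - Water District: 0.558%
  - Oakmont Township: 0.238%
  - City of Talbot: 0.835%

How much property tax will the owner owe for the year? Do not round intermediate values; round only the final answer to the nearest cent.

$9,736.92

Assessed value = $368,670 × 0.772 = $284,613.24
Bellmead School District: ($284,613.24 − $93,400) × 0.0131 = $191,213.24 × 0.0131 = $2,504.893444
Windmere County: $284,613.24 × 0.0091 = $2,589.980484
Water District: $284,613.24 × 0.00558 = $1,588.1418792
Oakmont Township: $284,613.24 × 0.00238 = $677.3795112
City of Talbot: $284,613.24 × 0.00835 = $2,376.520554
Total = $9,736.9158724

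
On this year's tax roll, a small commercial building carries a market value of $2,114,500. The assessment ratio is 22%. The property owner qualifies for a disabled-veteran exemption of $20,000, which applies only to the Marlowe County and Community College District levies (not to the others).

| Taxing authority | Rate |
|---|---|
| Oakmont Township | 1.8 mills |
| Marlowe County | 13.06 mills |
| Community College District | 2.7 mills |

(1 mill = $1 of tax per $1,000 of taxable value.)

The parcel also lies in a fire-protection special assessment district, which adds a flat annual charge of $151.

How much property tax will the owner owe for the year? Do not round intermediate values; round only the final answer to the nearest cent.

$8,004.54

Assessed value = $2,114,500 × 0.22 = $465,190
Oakmont Township: $465,190 × 0.0018 = $837.342
Marlowe County: ($465,190 − $20,000) × 0.01306 = $445,190 × 0.01306 = $5,814.1814
Community College District: ($465,190 − $20,000) × 0.0027 = $445,190 × 0.0027 = $1,202.013
Levies subtotal = $7,853.5364
Total = $7,853.5364 + $151 = $8,004.5364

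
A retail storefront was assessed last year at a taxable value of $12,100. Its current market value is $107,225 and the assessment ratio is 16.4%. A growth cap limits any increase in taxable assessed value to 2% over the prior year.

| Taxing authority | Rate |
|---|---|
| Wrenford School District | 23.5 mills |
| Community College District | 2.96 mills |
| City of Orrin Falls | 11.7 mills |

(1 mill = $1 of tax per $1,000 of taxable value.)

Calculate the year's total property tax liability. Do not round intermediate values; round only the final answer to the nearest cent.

Uncapped assessed value = $107,225 × 0.164 = $17,584.9
Cap limit = $12,100 × 1.02 = $12,342
Taxable assessed value = min($17,584.9, $12,342) = $12,342 (cap binds)
Wrenford School District: $12,342 × 0.0235 = $290.037
Community College District: $12,342 × 0.00296 = $36.53232
City of Orrin Falls: $12,342 × 0.0117 = $144.4014
Total = $470.97072

$470.97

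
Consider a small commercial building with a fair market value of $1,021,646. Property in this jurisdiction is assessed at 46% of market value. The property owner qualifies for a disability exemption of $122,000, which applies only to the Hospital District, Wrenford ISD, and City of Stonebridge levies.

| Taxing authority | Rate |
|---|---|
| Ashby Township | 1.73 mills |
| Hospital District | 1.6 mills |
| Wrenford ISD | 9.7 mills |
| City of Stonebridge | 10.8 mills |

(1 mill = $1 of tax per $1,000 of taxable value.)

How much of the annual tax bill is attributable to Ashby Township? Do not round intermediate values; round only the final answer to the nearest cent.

Assessed value = $1,021,646 × 0.46 = $469,957.16
Ashby Township taxable value = $469,957.16 (exemption does not apply)
Ashby Township levy = $469,957.16 × 0.00173 = $813.0258868

$813.03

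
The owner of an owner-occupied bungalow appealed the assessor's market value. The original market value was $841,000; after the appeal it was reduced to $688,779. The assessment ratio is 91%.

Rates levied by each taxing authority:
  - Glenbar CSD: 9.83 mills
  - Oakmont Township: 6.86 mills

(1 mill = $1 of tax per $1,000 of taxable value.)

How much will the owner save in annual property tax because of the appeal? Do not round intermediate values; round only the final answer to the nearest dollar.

$2,312

Old assessed value = $841,000 × 0.91 = $765,310
New assessed value = $688,779 × 0.91 = $626,788.89
Combined rate = 0.00983 + 0.00686 = 0.01669
Old tax = $765,310 × 0.01669 = $12,773.0239
New tax = $626,788.89 × 0.01669 = $10,461.1065741
Reduction = $12,773.0239 − $10,461.1065741 = $2,311.9173259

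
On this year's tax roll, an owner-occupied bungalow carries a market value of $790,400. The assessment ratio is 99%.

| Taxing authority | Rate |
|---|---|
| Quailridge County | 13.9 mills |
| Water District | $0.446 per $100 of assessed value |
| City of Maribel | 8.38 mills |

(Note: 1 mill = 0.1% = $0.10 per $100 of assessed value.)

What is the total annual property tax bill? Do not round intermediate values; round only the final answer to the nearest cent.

Assessed value = $790,400 × 0.99 = $782,496
Quailridge County: $782,496 × 0.0139 = $10,876.6944
Water District: $782,496 × 0.00446 = $3,489.93216
City of Maribel: $782,496 × 0.00838 = $6,557.31648
Total = $20,923.94304

$20,923.94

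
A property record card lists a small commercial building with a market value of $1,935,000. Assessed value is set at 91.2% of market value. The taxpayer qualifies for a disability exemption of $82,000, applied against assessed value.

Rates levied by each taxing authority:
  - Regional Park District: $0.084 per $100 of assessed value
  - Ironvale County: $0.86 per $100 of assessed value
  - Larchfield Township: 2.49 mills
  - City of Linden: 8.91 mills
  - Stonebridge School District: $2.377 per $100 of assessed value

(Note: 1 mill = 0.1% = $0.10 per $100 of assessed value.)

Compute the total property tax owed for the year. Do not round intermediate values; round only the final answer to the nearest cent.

Assessed value = $1,935,000 × 0.912 = $1,764,720
Taxable value = $1,764,720 − $82,000 = $1,682,720
Regional Park District: $1,682,720 × 0.00084 = $1,413.4848
Ironvale County: $1,682,720 × 0.0086 = $14,471.392
Larchfield Township: $1,682,720 × 0.00249 = $4,189.9728
City of Linden: $1,682,720 × 0.00891 = $14,993.0352
Stonebridge School District: $1,682,720 × 0.02377 = $39,998.2544
Total = $75,066.1392

$75,066.14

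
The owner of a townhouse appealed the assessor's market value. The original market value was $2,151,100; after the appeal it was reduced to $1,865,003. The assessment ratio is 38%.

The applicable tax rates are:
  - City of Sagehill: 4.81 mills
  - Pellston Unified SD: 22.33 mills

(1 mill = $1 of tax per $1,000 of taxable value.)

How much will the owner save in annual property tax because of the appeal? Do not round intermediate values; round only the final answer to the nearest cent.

Old assessed value = $2,151,100 × 0.38 = $817,418
New assessed value = $1,865,003 × 0.38 = $708,701.14
Combined rate = 0.00481 + 0.02233 = 0.02714
Old tax = $817,418 × 0.02714 = $22,184.72452
New tax = $708,701.14 × 0.02714 = $19,234.1489396
Reduction = $22,184.72452 − $19,234.1489396 = $2,950.5755804

$2,950.58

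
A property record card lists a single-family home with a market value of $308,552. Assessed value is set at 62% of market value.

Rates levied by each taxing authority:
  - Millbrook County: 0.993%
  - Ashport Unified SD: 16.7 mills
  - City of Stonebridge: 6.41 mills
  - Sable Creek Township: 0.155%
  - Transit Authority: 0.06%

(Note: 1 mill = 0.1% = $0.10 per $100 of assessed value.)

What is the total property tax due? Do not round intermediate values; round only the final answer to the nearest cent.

$6,731.93

Assessed value = $308,552 × 0.62 = $191,302.24
Millbrook County: $191,302.24 × 0.00993 = $1,899.6312432
Ashport Unified SD: $191,302.24 × 0.0167 = $3,194.747408
City of Stonebridge: $191,302.24 × 0.00641 = $1,226.2473584
Sable Creek Township: $191,302.24 × 0.00155 = $296.518472
Transit Authority: $191,302.24 × 0.0006 = $114.781344
Total = $6,731.9258256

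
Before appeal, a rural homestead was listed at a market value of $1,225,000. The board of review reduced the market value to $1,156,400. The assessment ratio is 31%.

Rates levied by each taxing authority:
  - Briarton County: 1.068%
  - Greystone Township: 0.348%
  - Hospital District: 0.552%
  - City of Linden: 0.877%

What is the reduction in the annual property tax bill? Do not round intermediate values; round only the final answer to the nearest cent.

Old assessed value = $1,225,000 × 0.31 = $379,750
New assessed value = $1,156,400 × 0.31 = $358,484
Combined rate = 0.01068 + 0.00348 + 0.00552 + 0.00877 = 0.02845
Old tax = $379,750 × 0.02845 = $10,803.8875
New tax = $358,484 × 0.02845 = $10,198.8698
Reduction = $10,803.8875 − $10,198.8698 = $605.0177

$605.02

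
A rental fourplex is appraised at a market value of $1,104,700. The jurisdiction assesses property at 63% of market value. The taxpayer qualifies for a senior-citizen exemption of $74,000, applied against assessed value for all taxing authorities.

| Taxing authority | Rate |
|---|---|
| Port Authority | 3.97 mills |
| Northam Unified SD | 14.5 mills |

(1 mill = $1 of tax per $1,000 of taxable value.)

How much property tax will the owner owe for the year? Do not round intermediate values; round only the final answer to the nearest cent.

Assessed value = $1,104,700 × 0.63 = $695,961
Taxable value = $695,961 − $74,000 = $621,961
Port Authority: $621,961 × 0.00397 = $2,469.18517
Northam Unified SD: $621,961 × 0.0145 = $9,018.4345
Total = $2,469.18517 + $9,018.4345 = $11,487.61967

$11,487.62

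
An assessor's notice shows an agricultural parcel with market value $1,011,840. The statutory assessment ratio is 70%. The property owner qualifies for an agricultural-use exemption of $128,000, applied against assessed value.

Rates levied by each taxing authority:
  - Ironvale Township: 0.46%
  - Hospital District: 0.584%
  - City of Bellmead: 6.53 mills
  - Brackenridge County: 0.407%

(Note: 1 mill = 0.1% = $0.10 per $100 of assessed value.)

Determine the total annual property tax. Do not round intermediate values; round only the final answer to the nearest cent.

$12,209.26

Assessed value = $1,011,840 × 0.7 = $708,288
Taxable value = $708,288 − $128,000 = $580,288
Ironvale Township: $580,288 × 0.0046 = $2,669.3248
Hospital District: $580,288 × 0.00584 = $3,388.88192
City of Bellmead: $580,288 × 0.00653 = $3,789.28064
Brackenridge County: $580,288 × 0.00407 = $2,361.77216
Total = $12,209.25952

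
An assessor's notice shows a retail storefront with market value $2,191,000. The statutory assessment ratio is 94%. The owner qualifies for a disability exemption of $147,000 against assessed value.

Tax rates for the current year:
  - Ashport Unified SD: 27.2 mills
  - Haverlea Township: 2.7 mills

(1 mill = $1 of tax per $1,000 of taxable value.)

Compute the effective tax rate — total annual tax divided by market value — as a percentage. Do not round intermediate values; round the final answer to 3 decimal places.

2.610%

Assessed value = $2,191,000 × 0.94 = $2,059,540
Taxable value = $2,059,540 − $147,000 = $1,912,540
Ashport Unified SD: $1,912,540 × 0.0272 = $52,021.088
Haverlea Township: $1,912,540 × 0.0027 = $5,163.858
Total tax = $57,184.946
Effective rate = $57,184.946 ÷ $2,191,000 = 2.610% of market value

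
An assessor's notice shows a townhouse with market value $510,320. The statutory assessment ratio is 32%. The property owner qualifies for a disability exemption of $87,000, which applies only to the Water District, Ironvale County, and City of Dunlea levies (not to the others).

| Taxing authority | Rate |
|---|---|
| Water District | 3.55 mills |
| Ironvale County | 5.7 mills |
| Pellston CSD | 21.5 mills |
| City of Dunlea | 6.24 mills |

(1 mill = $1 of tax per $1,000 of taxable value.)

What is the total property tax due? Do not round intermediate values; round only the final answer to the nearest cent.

Assessed value = $510,320 × 0.32 = $163,302.4
Water District: ($163,302.4 − $87,000) × 0.00355 = $76,302.4 × 0.00355 = $270.87352
Ironvale County: ($163,302.4 − $87,000) × 0.0057 = $76,302.4 × 0.0057 = $434.92368
Pellston CSD: $163,302.4 × 0.0215 = $3,511.0016
City of Dunlea: ($163,302.4 − $87,000) × 0.00624 = $76,302.4 × 0.00624 = $476.126976
Total = $4,692.925776

$4,692.93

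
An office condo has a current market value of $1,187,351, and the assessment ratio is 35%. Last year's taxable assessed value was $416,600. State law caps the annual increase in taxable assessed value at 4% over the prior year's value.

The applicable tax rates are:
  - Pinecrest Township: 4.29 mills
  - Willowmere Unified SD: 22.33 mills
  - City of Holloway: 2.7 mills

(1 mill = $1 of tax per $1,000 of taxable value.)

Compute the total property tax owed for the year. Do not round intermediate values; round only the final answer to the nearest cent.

Uncapped assessed value = $1,187,351 × 0.35 = $415,572.85
Cap limit = $416,600 × 1.04 = $433,264
Taxable assessed value = min($415,572.85, $433,264) = $415,572.85 (cap does not bind)
Pinecrest Township: $415,572.85 × 0.00429 = $1,782.8075265
Willowmere Unified SD: $415,572.85 × 0.02233 = $9,279.7417405
City of Holloway: $415,572.85 × 0.0027 = $1,122.046695
Total = $12,184.595962

$12,184.60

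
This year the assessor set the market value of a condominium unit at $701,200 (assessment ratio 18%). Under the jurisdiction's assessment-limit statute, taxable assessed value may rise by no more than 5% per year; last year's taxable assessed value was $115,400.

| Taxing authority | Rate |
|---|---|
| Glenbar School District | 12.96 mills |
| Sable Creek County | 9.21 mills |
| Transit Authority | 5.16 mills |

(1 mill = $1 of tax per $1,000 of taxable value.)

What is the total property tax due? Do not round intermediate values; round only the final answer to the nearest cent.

$3,311.58

Uncapped assessed value = $701,200 × 0.18 = $126,216
Cap limit = $115,400 × 1.05 = $121,170
Taxable assessed value = min($126,216, $121,170) = $121,170 (cap binds)
Glenbar School District: $121,170 × 0.01296 = $1,570.3632
Sable Creek County: $121,170 × 0.00921 = $1,115.9757
Transit Authority: $121,170 × 0.00516 = $625.2372
Total = $3,311.5761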